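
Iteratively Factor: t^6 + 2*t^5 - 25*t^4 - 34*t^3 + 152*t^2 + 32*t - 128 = (t - 1)*(t^5 + 3*t^4 - 22*t^3 - 56*t^2 + 96*t + 128) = (t - 4)*(t - 1)*(t^4 + 7*t^3 + 6*t^2 - 32*t - 32) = (t - 4)*(t - 1)*(t + 4)*(t^3 + 3*t^2 - 6*t - 8) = (t - 4)*(t - 1)*(t + 1)*(t + 4)*(t^2 + 2*t - 8) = (t - 4)*(t - 2)*(t - 1)*(t + 1)*(t + 4)*(t + 4)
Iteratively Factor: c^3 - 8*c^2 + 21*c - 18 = (c - 3)*(c^2 - 5*c + 6) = (c - 3)*(c - 2)*(c - 3)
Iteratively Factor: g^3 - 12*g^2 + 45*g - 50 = (g - 2)*(g^2 - 10*g + 25) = (g - 5)*(g - 2)*(g - 5)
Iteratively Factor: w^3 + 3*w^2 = (w + 3)*(w^2) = w*(w + 3)*(w)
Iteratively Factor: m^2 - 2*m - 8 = (m - 4)*(m + 2)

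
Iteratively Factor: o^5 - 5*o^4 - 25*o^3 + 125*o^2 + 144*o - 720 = (o - 3)*(o^4 - 2*o^3 - 31*o^2 + 32*o + 240) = (o - 3)*(o + 4)*(o^3 - 6*o^2 - 7*o + 60) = (o - 3)*(o + 3)*(o + 4)*(o^2 - 9*o + 20) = (o - 5)*(o - 3)*(o + 3)*(o + 4)*(o - 4)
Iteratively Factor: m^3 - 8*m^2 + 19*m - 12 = (m - 4)*(m^2 - 4*m + 3) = (m - 4)*(m - 1)*(m - 3)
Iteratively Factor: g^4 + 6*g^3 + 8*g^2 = (g + 2)*(g^3 + 4*g^2) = g*(g + 2)*(g^2 + 4*g) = g*(g + 2)*(g + 4)*(g)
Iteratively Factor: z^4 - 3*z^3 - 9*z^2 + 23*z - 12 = (z + 3)*(z^3 - 6*z^2 + 9*z - 4) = (z - 1)*(z + 3)*(z^2 - 5*z + 4) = (z - 4)*(z - 1)*(z + 3)*(z - 1)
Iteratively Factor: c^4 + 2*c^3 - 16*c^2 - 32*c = (c - 4)*(c^3 + 6*c^2 + 8*c) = (c - 4)*(c + 4)*(c^2 + 2*c) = (c - 4)*(c + 2)*(c + 4)*(c)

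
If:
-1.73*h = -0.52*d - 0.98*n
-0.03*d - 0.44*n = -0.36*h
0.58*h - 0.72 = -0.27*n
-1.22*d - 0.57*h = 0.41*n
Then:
No Solution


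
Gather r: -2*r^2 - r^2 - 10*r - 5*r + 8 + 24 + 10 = -3*r^2 - 15*r + 42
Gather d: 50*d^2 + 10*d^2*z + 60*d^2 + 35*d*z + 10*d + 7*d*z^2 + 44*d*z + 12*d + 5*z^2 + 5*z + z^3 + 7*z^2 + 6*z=d^2*(10*z + 110) + d*(7*z^2 + 79*z + 22) + z^3 + 12*z^2 + 11*z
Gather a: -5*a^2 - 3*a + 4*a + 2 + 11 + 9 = -5*a^2 + a + 22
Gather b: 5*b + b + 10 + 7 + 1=6*b + 18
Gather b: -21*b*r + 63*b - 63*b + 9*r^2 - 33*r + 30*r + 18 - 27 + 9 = -21*b*r + 9*r^2 - 3*r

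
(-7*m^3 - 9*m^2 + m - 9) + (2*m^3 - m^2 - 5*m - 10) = -5*m^3 - 10*m^2 - 4*m - 19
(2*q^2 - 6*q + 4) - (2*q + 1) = 2*q^2 - 8*q + 3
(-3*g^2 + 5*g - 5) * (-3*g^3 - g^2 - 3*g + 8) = 9*g^5 - 12*g^4 + 19*g^3 - 34*g^2 + 55*g - 40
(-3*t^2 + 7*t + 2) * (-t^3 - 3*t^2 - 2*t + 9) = 3*t^5 + 2*t^4 - 17*t^3 - 47*t^2 + 59*t + 18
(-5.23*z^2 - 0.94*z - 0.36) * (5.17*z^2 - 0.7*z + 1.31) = -27.0391*z^4 - 1.1988*z^3 - 8.0545*z^2 - 0.9794*z - 0.4716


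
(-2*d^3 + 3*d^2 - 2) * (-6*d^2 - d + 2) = 12*d^5 - 16*d^4 - 7*d^3 + 18*d^2 + 2*d - 4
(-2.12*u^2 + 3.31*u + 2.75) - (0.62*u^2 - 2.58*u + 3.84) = -2.74*u^2 + 5.89*u - 1.09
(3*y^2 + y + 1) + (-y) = 3*y^2 + 1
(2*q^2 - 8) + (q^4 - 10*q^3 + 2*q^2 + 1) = q^4 - 10*q^3 + 4*q^2 - 7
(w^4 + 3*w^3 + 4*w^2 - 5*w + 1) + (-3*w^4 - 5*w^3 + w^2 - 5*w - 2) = -2*w^4 - 2*w^3 + 5*w^2 - 10*w - 1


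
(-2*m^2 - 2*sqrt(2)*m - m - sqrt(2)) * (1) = -2*m^2 - 2*sqrt(2)*m - m - sqrt(2)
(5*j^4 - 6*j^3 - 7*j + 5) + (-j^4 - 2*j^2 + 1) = 4*j^4 - 6*j^3 - 2*j^2 - 7*j + 6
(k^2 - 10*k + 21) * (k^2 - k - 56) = k^4 - 11*k^3 - 25*k^2 + 539*k - 1176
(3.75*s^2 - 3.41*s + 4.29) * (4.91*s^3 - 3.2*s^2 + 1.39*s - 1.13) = 18.4125*s^5 - 28.7431*s^4 + 37.1884*s^3 - 22.7054*s^2 + 9.8164*s - 4.8477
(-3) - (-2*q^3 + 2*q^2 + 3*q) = 2*q^3 - 2*q^2 - 3*q - 3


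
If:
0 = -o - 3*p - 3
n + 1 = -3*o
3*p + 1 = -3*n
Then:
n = 1/2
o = -1/2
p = -5/6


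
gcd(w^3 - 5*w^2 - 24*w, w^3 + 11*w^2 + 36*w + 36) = w + 3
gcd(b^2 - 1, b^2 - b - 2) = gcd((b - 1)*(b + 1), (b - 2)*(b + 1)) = b + 1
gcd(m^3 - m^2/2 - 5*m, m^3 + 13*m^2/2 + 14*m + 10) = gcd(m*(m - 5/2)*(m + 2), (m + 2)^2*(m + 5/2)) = m + 2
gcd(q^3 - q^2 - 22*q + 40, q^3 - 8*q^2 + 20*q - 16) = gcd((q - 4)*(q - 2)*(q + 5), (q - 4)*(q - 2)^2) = q^2 - 6*q + 8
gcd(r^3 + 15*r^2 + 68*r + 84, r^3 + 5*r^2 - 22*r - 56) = r^2 + 9*r + 14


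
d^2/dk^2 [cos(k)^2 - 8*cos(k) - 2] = 8*cos(k) - 2*cos(2*k)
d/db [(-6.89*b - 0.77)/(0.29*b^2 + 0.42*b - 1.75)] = (1.9981*b^2 + 0.4466*b + 12.3809)/(0.0841*b^4 + 0.2436*b^3 - 0.8386*b^2 - 1.47*b + 3.0625)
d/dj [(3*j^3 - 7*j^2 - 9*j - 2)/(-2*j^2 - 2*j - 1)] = (-6*j^4 - 12*j^3 - 13*j^2 + 6*j + 5)/(4*j^4 + 8*j^3 + 8*j^2 + 4*j + 1)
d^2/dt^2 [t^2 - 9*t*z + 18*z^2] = 2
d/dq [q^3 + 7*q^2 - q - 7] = 3*q^2 + 14*q - 1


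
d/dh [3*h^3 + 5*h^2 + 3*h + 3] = 9*h^2 + 10*h + 3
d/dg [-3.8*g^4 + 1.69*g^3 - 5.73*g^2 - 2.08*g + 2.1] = -15.2*g^3 + 5.07*g^2 - 11.46*g - 2.08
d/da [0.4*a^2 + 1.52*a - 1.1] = 0.8*a + 1.52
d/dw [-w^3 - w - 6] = -3*w^2 - 1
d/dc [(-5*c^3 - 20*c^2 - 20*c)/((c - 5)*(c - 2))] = 5*(-c^4 + 14*c^3 + 2*c^2 - 80*c - 40)/(c^4 - 14*c^3 + 69*c^2 - 140*c + 100)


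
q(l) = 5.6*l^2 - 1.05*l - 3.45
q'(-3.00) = -34.65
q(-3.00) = 50.10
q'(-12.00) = -135.45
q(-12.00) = 815.55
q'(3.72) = 40.61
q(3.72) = 70.14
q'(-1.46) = -17.40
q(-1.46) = 10.02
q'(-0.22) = -3.51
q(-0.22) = -2.95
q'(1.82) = 19.33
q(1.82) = 13.19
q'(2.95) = 31.99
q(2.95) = 42.19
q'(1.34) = 13.96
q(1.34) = 5.20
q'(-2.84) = -32.86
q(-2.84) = 44.70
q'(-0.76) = -9.56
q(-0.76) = 0.58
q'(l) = 11.2*l - 1.05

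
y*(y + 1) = y^2 + y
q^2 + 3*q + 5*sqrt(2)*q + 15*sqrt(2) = (q + 3)*(q + 5*sqrt(2))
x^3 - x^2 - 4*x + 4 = (x - 2)*(x - 1)*(x + 2)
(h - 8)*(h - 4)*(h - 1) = h^3 - 13*h^2 + 44*h - 32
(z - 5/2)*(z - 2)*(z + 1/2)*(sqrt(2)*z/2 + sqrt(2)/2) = sqrt(2)*z^4/2 - 3*sqrt(2)*z^3/2 - 5*sqrt(2)*z^2/8 + 21*sqrt(2)*z/8 + 5*sqrt(2)/4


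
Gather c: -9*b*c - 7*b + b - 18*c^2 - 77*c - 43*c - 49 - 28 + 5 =-6*b - 18*c^2 + c*(-9*b - 120) - 72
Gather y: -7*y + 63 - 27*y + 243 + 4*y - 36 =270 - 30*y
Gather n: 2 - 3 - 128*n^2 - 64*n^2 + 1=-192*n^2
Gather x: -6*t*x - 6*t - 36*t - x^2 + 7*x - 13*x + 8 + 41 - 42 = -42*t - x^2 + x*(-6*t - 6) + 7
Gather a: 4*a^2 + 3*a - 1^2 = 4*a^2 + 3*a - 1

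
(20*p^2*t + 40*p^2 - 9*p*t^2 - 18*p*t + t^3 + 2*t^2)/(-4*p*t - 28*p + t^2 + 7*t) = (-5*p*t - 10*p + t^2 + 2*t)/(t + 7)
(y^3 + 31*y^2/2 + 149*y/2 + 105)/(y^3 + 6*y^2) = 1 + 19/(2*y) + 35/(2*y^2)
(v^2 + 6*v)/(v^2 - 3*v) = (v + 6)/(v - 3)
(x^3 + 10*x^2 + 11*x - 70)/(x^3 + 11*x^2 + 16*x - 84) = (x + 5)/(x + 6)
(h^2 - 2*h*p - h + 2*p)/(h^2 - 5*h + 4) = (h - 2*p)/(h - 4)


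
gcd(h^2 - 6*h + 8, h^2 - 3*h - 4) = h - 4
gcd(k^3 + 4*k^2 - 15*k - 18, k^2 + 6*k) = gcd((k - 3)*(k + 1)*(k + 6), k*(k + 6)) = k + 6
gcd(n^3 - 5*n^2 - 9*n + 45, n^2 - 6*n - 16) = 1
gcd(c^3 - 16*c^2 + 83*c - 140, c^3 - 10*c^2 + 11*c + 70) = c^2 - 12*c + 35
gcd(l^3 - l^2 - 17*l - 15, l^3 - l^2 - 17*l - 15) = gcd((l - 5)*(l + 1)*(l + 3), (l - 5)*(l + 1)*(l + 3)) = l^3 - l^2 - 17*l - 15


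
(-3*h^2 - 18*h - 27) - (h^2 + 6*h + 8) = -4*h^2 - 24*h - 35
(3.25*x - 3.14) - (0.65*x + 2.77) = 2.6*x - 5.91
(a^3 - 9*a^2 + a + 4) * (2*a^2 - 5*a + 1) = 2*a^5 - 23*a^4 + 48*a^3 - 6*a^2 - 19*a + 4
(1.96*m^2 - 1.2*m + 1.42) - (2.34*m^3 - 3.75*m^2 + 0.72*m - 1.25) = -2.34*m^3 + 5.71*m^2 - 1.92*m + 2.67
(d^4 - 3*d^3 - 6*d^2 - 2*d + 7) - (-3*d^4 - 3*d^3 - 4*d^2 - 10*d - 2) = 4*d^4 - 2*d^2 + 8*d + 9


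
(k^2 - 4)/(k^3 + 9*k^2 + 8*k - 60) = (k + 2)/(k^2 + 11*k + 30)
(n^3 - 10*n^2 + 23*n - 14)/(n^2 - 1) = (n^2 - 9*n + 14)/(n + 1)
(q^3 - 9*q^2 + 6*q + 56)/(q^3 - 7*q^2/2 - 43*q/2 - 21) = 2*(q - 4)/(2*q + 3)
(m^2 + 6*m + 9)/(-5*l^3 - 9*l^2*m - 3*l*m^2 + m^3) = (-m^2 - 6*m - 9)/(5*l^3 + 9*l^2*m + 3*l*m^2 - m^3)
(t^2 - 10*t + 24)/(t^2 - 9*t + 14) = (t^2 - 10*t + 24)/(t^2 - 9*t + 14)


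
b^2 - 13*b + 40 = (b - 8)*(b - 5)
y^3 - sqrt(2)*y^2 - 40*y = y*(y - 5*sqrt(2))*(y + 4*sqrt(2))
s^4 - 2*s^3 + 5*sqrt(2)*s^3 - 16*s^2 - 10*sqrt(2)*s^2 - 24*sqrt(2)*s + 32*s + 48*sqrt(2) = (s - 2)*(s - 2*sqrt(2))*(s + sqrt(2))*(s + 6*sqrt(2))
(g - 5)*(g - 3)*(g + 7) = g^3 - g^2 - 41*g + 105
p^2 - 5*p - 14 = (p - 7)*(p + 2)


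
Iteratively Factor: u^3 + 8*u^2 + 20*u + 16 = (u + 2)*(u^2 + 6*u + 8) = (u + 2)*(u + 4)*(u + 2)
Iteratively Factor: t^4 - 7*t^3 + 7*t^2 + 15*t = (t + 1)*(t^3 - 8*t^2 + 15*t) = (t - 3)*(t + 1)*(t^2 - 5*t) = t*(t - 3)*(t + 1)*(t - 5)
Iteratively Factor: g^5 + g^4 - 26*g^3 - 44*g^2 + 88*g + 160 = (g - 2)*(g^4 + 3*g^3 - 20*g^2 - 84*g - 80) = (g - 5)*(g - 2)*(g^3 + 8*g^2 + 20*g + 16) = (g - 5)*(g - 2)*(g + 2)*(g^2 + 6*g + 8) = (g - 5)*(g - 2)*(g + 2)^2*(g + 4)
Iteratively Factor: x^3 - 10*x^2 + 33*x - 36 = (x - 4)*(x^2 - 6*x + 9) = (x - 4)*(x - 3)*(x - 3)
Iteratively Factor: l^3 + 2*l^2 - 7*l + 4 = (l + 4)*(l^2 - 2*l + 1) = (l - 1)*(l + 4)*(l - 1)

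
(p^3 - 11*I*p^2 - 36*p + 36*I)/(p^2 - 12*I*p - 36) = (p^2 - 5*I*p - 6)/(p - 6*I)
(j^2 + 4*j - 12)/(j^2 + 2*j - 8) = (j + 6)/(j + 4)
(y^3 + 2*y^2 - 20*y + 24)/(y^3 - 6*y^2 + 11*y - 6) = (y^2 + 4*y - 12)/(y^2 - 4*y + 3)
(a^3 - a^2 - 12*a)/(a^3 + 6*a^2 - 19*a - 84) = a/(a + 7)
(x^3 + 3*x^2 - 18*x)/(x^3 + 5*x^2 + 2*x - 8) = x*(x^2 + 3*x - 18)/(x^3 + 5*x^2 + 2*x - 8)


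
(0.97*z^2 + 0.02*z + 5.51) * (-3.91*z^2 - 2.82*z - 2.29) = -3.7927*z^4 - 2.8136*z^3 - 23.8218*z^2 - 15.584*z - 12.6179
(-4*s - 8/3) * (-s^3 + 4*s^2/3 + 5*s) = 4*s^4 - 8*s^3/3 - 212*s^2/9 - 40*s/3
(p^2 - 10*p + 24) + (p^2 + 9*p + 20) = 2*p^2 - p + 44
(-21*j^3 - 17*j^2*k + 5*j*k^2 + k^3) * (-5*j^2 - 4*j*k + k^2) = 105*j^5 + 169*j^4*k + 22*j^3*k^2 - 42*j^2*k^3 + j*k^4 + k^5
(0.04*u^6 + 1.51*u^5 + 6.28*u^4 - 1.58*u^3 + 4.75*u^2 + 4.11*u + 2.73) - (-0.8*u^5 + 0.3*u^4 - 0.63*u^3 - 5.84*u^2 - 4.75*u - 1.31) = 0.04*u^6 + 2.31*u^5 + 5.98*u^4 - 0.95*u^3 + 10.59*u^2 + 8.86*u + 4.04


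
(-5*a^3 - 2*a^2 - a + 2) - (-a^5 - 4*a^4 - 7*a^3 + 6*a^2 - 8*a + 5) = a^5 + 4*a^4 + 2*a^3 - 8*a^2 + 7*a - 3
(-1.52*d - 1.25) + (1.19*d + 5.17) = 3.92 - 0.33*d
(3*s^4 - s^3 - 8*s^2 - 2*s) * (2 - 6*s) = -18*s^5 + 12*s^4 + 46*s^3 - 4*s^2 - 4*s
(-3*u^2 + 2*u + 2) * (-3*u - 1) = 9*u^3 - 3*u^2 - 8*u - 2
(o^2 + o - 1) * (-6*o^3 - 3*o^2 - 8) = -6*o^5 - 9*o^4 + 3*o^3 - 5*o^2 - 8*o + 8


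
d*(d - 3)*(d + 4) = d^3 + d^2 - 12*d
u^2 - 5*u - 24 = (u - 8)*(u + 3)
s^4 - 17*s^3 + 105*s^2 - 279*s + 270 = (s - 6)*(s - 5)*(s - 3)^2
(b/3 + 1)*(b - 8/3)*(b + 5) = b^3/3 + 16*b^2/9 - 19*b/9 - 40/3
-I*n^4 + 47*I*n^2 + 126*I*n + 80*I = (n - 8)*(n + 2)*(n + 5)*(-I*n - I)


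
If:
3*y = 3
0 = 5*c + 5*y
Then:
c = -1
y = 1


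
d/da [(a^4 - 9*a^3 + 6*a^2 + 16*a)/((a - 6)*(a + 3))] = 2*(a^5 - 9*a^4 - 9*a^3 + 226*a^2 - 108*a - 144)/(a^4 - 6*a^3 - 27*a^2 + 108*a + 324)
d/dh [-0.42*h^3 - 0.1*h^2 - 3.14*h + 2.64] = -1.26*h^2 - 0.2*h - 3.14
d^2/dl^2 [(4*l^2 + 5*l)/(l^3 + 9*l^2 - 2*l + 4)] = 2*(4*l^6 + 15*l^5 + 159*l^4 + 375*l^3 - 552*l^2 - 540*l + 104)/(l^9 + 27*l^8 + 237*l^7 + 633*l^6 - 258*l^5 + 1032*l^4 - 392*l^3 + 480*l^2 - 96*l + 64)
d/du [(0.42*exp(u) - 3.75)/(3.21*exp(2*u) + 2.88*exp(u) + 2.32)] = (-1.3482*exp(2*u) + 24.075*exp(u) + 11.7744)*exp(u)/(10.3041*exp(4*u) + 18.4896*exp(3*u) + 23.1888*exp(2*u) + 13.3632*exp(u) + 5.3824)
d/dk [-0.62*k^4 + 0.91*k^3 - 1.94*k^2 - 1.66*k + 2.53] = -2.48*k^3 + 2.73*k^2 - 3.88*k - 1.66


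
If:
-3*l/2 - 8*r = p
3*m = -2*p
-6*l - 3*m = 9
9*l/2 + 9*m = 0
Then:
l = -2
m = 1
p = -3/2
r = 9/16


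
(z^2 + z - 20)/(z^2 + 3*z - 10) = (z - 4)/(z - 2)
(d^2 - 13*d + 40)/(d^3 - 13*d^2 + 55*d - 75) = (d - 8)/(d^2 - 8*d + 15)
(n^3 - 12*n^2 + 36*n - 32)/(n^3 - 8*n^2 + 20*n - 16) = (n - 8)/(n - 4)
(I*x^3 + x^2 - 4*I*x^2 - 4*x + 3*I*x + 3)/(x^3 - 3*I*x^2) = (I*x^3 + x^2*(1 - 4*I) + x*(-4 + 3*I) + 3)/(x^2*(x - 3*I))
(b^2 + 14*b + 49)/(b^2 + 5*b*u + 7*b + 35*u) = (b + 7)/(b + 5*u)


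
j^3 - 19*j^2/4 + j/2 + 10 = (j - 4)*(j - 2)*(j + 5/4)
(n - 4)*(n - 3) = n^2 - 7*n + 12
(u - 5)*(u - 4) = u^2 - 9*u + 20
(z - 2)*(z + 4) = z^2 + 2*z - 8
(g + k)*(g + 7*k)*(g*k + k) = g^3*k + 8*g^2*k^2 + g^2*k + 7*g*k^3 + 8*g*k^2 + 7*k^3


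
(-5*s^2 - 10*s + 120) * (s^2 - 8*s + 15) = -5*s^4 + 30*s^3 + 125*s^2 - 1110*s + 1800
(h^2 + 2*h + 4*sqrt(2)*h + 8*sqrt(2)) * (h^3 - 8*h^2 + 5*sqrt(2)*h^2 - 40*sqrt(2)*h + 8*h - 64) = h^5 - 6*h^4 + 9*sqrt(2)*h^4 - 54*sqrt(2)*h^3 + 32*h^3 - 288*h^2 - 112*sqrt(2)*h^2 - 768*h - 192*sqrt(2)*h - 512*sqrt(2)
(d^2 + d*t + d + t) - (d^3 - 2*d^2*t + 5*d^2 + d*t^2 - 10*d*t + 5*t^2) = -d^3 + 2*d^2*t - 4*d^2 - d*t^2 + 11*d*t + d - 5*t^2 + t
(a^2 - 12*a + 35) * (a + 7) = a^3 - 5*a^2 - 49*a + 245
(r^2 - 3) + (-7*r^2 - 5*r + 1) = -6*r^2 - 5*r - 2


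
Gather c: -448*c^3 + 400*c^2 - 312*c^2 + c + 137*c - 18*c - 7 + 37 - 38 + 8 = -448*c^3 + 88*c^2 + 120*c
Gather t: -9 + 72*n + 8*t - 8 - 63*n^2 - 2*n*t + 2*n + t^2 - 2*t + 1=-63*n^2 + 74*n + t^2 + t*(6 - 2*n) - 16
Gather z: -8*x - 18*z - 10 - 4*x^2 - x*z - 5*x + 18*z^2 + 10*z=-4*x^2 - 13*x + 18*z^2 + z*(-x - 8) - 10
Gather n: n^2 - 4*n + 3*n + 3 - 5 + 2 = n^2 - n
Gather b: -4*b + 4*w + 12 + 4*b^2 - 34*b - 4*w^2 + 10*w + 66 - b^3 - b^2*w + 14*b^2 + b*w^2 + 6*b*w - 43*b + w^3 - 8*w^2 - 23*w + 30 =-b^3 + b^2*(18 - w) + b*(w^2 + 6*w - 81) + w^3 - 12*w^2 - 9*w + 108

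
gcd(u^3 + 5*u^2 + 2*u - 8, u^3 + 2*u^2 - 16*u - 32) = u^2 + 6*u + 8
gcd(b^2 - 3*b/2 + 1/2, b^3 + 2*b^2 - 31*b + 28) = b - 1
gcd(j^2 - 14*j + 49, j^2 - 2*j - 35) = j - 7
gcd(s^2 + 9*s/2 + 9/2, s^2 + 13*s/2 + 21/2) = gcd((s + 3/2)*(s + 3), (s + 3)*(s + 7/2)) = s + 3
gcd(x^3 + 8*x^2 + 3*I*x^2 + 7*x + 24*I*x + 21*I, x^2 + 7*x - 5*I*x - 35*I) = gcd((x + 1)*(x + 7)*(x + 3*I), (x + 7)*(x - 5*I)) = x + 7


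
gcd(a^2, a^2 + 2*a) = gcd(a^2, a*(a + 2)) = a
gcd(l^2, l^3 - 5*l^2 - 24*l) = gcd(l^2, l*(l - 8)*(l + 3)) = l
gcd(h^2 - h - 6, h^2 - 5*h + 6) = h - 3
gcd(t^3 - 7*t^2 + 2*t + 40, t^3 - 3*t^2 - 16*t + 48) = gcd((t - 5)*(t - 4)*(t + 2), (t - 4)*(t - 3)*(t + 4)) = t - 4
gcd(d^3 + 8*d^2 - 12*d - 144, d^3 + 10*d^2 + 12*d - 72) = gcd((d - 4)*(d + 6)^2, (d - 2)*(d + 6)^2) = d^2 + 12*d + 36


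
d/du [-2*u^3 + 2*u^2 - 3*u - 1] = -6*u^2 + 4*u - 3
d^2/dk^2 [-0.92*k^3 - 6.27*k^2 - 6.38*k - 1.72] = -5.52*k - 12.54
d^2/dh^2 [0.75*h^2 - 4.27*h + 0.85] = 1.50000000000000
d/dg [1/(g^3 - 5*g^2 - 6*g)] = (-3*g^2 + 10*g + 6)/(g^2*(-g^2 + 5*g + 6)^2)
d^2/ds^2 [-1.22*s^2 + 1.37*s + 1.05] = -2.44000000000000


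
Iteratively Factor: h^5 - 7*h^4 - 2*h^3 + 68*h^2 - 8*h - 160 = (h - 5)*(h^4 - 2*h^3 - 12*h^2 + 8*h + 32) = (h - 5)*(h + 2)*(h^3 - 4*h^2 - 4*h + 16) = (h - 5)*(h - 2)*(h + 2)*(h^2 - 2*h - 8) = (h - 5)*(h - 4)*(h - 2)*(h + 2)*(h + 2)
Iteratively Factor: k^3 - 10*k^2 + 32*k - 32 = (k - 4)*(k^2 - 6*k + 8) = (k - 4)^2*(k - 2)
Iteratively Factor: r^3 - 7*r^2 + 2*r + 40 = (r - 5)*(r^2 - 2*r - 8) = (r - 5)*(r - 4)*(r + 2)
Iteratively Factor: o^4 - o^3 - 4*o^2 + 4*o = (o - 2)*(o^3 + o^2 - 2*o) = o*(o - 2)*(o^2 + o - 2) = o*(o - 2)*(o + 2)*(o - 1)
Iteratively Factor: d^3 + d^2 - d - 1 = (d - 1)*(d^2 + 2*d + 1) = (d - 1)*(d + 1)*(d + 1)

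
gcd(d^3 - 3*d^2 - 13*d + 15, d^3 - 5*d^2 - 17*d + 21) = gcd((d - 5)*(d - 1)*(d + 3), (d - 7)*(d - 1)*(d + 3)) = d^2 + 2*d - 3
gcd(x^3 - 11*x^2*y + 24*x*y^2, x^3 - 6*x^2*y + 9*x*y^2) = x^2 - 3*x*y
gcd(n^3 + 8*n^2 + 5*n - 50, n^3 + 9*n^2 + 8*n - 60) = n^2 + 3*n - 10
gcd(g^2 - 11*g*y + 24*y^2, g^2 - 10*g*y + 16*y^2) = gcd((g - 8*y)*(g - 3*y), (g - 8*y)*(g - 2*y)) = -g + 8*y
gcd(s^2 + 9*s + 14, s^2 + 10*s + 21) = s + 7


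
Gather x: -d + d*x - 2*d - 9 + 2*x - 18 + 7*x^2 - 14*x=-3*d + 7*x^2 + x*(d - 12) - 27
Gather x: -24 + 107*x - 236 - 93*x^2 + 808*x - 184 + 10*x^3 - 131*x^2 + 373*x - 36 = 10*x^3 - 224*x^2 + 1288*x - 480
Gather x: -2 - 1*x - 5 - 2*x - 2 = -3*x - 9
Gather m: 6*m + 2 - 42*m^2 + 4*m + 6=-42*m^2 + 10*m + 8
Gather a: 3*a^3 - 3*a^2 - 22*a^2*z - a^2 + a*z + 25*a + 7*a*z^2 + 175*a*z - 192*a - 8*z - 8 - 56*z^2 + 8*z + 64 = 3*a^3 + a^2*(-22*z - 4) + a*(7*z^2 + 176*z - 167) - 56*z^2 + 56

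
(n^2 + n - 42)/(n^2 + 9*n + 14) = (n - 6)/(n + 2)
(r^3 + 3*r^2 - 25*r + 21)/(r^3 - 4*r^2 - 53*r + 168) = (r - 1)/(r - 8)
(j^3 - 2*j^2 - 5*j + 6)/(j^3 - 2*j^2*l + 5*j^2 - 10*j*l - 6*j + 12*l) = (j^2 - j - 6)/(j^2 - 2*j*l + 6*j - 12*l)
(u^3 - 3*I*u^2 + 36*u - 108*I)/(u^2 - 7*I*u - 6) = (u^2 + 3*I*u + 18)/(u - I)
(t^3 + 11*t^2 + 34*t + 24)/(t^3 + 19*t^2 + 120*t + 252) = (t^2 + 5*t + 4)/(t^2 + 13*t + 42)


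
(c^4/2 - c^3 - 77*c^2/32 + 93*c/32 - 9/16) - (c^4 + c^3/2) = -c^4/2 - 3*c^3/2 - 77*c^2/32 + 93*c/32 - 9/16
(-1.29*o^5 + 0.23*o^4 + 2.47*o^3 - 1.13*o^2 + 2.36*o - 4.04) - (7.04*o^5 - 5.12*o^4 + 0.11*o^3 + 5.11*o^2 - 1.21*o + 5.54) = -8.33*o^5 + 5.35*o^4 + 2.36*o^3 - 6.24*o^2 + 3.57*o - 9.58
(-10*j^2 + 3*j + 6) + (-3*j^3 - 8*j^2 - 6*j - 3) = -3*j^3 - 18*j^2 - 3*j + 3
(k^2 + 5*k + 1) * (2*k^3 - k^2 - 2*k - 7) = 2*k^5 + 9*k^4 - 5*k^3 - 18*k^2 - 37*k - 7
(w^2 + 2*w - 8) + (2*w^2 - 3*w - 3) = 3*w^2 - w - 11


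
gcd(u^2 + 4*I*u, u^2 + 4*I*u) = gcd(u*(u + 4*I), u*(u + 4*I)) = u^2 + 4*I*u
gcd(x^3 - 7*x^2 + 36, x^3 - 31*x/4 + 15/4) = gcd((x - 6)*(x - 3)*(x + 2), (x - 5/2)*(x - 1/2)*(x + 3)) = 1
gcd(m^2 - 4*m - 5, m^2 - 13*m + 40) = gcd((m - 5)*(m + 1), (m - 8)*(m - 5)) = m - 5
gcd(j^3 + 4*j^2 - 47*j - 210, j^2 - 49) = j - 7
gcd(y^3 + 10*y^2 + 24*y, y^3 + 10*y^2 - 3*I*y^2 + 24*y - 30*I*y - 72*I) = y^2 + 10*y + 24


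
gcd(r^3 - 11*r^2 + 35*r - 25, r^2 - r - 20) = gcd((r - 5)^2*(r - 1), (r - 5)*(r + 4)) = r - 5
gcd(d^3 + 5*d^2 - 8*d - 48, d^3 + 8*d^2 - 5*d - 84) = d^2 + d - 12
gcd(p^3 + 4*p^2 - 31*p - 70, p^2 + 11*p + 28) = p + 7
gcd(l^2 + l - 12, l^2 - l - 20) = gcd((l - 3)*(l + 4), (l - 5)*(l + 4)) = l + 4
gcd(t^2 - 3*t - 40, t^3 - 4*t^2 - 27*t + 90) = t + 5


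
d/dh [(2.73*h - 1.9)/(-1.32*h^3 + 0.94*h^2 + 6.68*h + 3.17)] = (7.2072*h^3 - 10.0902*h^2 + 3.572*h + 21.3461)/(1.7424*h^6 - 2.4816*h^5 - 16.7516*h^4 + 4.1896*h^3 + 50.582*h^2 + 42.3512*h + 10.0489)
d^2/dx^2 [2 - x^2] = -2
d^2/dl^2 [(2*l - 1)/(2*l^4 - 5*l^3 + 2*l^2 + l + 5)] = 2*((2*l - 1)*(8*l^3 - 15*l^2 + 4*l + 1)^2 + (-16*l^3 + 30*l^2 - 8*l - (2*l - 1)*(12*l^2 - 15*l + 2) - 2)*(2*l^4 - 5*l^3 + 2*l^2 + l + 5))/(2*l^4 - 5*l^3 + 2*l^2 + l + 5)^3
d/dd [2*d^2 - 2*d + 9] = 4*d - 2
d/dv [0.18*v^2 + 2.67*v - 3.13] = 0.36*v + 2.67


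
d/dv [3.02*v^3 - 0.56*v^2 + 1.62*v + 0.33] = 9.06*v^2 - 1.12*v + 1.62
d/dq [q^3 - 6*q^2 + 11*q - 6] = 3*q^2 - 12*q + 11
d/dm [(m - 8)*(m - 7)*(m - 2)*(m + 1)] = 4*m^3 - 48*m^2 + 138*m - 26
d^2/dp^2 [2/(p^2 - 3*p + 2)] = 4*(-p^2 + 3*p + (2*p - 3)^2 - 2)/(p^2 - 3*p + 2)^3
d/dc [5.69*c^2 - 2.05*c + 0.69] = 11.38*c - 2.05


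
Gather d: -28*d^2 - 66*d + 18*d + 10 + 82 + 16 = -28*d^2 - 48*d + 108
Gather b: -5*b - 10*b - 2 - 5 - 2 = -15*b - 9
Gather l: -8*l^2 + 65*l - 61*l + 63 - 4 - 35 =-8*l^2 + 4*l + 24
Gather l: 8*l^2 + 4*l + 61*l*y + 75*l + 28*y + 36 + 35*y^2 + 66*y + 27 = 8*l^2 + l*(61*y + 79) + 35*y^2 + 94*y + 63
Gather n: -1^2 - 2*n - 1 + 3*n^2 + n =3*n^2 - n - 2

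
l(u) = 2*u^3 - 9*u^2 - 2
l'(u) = 6*u^2 - 18*u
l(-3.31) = -173.13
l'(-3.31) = 125.32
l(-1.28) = -20.94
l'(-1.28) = 32.87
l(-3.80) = -241.70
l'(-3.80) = 155.04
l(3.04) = -28.99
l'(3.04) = 0.73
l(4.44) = -4.37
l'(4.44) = 38.36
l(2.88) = -28.87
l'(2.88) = -2.07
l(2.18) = -24.05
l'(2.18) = -10.73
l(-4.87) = -446.45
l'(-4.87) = 229.96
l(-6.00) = -758.00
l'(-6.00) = 324.00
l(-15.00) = -8777.00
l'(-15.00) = 1620.00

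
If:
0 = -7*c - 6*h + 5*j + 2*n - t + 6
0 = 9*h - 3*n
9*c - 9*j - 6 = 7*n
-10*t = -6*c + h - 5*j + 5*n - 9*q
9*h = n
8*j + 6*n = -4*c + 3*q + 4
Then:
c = 58/67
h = 0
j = 40/201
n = 0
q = 212/603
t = 188/201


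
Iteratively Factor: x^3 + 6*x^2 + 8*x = (x + 4)*(x^2 + 2*x) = x*(x + 4)*(x + 2)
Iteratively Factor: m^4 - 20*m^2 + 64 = (m + 2)*(m^3 - 2*m^2 - 16*m + 32) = (m + 2)*(m + 4)*(m^2 - 6*m + 8) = (m - 2)*(m + 2)*(m + 4)*(m - 4)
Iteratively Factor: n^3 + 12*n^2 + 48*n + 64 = (n + 4)*(n^2 + 8*n + 16) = (n + 4)^2*(n + 4)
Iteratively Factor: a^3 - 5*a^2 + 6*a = (a - 3)*(a^2 - 2*a) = a*(a - 3)*(a - 2)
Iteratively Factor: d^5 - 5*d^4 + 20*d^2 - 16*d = (d + 2)*(d^4 - 7*d^3 + 14*d^2 - 8*d) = d*(d + 2)*(d^3 - 7*d^2 + 14*d - 8) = d*(d - 2)*(d + 2)*(d^2 - 5*d + 4) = d*(d - 4)*(d - 2)*(d + 2)*(d - 1)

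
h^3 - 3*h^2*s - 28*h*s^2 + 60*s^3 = (h - 6*s)*(h - 2*s)*(h + 5*s)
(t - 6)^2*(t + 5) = t^3 - 7*t^2 - 24*t + 180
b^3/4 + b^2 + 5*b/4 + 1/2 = (b/4 + 1/4)*(b + 1)*(b + 2)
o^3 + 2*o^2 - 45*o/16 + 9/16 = (o - 3/4)*(o - 1/4)*(o + 3)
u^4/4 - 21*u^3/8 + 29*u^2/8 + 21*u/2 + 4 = (u/4 + 1/4)*(u - 8)*(u - 4)*(u + 1/2)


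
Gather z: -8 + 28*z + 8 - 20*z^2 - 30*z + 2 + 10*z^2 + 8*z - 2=-10*z^2 + 6*z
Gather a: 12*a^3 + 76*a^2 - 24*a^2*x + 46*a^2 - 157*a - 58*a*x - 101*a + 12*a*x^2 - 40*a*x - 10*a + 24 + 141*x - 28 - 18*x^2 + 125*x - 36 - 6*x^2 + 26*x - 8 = 12*a^3 + a^2*(122 - 24*x) + a*(12*x^2 - 98*x - 268) - 24*x^2 + 292*x - 48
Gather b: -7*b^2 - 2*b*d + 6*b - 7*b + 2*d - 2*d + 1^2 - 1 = -7*b^2 + b*(-2*d - 1)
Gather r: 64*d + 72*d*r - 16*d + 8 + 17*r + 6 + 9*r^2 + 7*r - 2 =48*d + 9*r^2 + r*(72*d + 24) + 12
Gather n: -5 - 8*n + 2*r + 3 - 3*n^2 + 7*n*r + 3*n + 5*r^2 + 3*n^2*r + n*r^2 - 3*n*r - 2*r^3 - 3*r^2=n^2*(3*r - 3) + n*(r^2 + 4*r - 5) - 2*r^3 + 2*r^2 + 2*r - 2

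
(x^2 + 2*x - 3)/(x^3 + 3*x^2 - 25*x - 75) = (x - 1)/(x^2 - 25)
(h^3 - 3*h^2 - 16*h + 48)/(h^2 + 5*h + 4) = (h^2 - 7*h + 12)/(h + 1)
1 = 1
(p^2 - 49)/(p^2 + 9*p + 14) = (p - 7)/(p + 2)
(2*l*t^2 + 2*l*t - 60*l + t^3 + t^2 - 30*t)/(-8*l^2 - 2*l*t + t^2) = (t^2 + t - 30)/(-4*l + t)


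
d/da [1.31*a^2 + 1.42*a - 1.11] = 2.62*a + 1.42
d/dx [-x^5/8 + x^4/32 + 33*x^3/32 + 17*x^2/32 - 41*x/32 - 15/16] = -5*x^4/8 + x^3/8 + 99*x^2/32 + 17*x/16 - 41/32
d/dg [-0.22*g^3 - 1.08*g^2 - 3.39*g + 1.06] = -0.66*g^2 - 2.16*g - 3.39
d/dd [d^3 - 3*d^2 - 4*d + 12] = 3*d^2 - 6*d - 4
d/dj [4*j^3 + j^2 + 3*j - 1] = 12*j^2 + 2*j + 3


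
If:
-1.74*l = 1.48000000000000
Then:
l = -0.85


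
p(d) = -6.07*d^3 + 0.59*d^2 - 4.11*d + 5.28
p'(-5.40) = -541.49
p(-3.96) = 407.75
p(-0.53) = 8.53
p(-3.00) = 186.81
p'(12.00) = -2612.19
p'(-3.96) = -294.34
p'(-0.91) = -20.26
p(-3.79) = 359.78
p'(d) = -18.21*d^2 + 1.18*d - 4.11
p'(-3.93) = -290.00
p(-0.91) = 14.08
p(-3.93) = 398.98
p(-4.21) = 485.97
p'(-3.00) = -171.54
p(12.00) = -10448.04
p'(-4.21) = -331.83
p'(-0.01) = -4.12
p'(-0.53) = -9.85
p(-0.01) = 5.32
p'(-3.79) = -270.15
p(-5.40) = 1000.48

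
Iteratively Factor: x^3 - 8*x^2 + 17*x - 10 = (x - 5)*(x^2 - 3*x + 2) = (x - 5)*(x - 2)*(x - 1)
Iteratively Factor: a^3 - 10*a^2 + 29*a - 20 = (a - 1)*(a^2 - 9*a + 20) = (a - 4)*(a - 1)*(a - 5)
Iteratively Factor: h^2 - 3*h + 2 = (h - 1)*(h - 2)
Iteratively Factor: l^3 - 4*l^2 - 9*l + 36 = (l - 3)*(l^2 - l - 12) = (l - 3)*(l + 3)*(l - 4)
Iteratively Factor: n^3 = (n)*(n^2) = n^2*(n)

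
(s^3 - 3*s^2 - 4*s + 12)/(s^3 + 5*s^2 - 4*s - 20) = (s - 3)/(s + 5)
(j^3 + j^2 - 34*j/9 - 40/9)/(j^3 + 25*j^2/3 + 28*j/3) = (3*j^2 - j - 10)/(3*j*(j + 7))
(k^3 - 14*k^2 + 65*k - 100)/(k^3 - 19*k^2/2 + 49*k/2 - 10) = 2*(k - 5)/(2*k - 1)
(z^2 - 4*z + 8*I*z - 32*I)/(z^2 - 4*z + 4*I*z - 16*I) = (z + 8*I)/(z + 4*I)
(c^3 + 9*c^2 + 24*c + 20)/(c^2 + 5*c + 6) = (c^2 + 7*c + 10)/(c + 3)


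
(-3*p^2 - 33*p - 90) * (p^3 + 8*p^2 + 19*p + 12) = -3*p^5 - 57*p^4 - 411*p^3 - 1383*p^2 - 2106*p - 1080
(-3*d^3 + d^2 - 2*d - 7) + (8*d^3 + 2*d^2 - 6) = 5*d^3 + 3*d^2 - 2*d - 13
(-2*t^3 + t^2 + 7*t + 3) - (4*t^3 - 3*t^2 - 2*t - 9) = -6*t^3 + 4*t^2 + 9*t + 12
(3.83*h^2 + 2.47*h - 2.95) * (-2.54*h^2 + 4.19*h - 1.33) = -9.7282*h^4 + 9.7739*h^3 + 12.7484*h^2 - 15.6456*h + 3.9235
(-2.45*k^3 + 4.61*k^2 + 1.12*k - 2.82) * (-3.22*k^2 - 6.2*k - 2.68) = 7.889*k^5 + 0.345799999999999*k^4 - 25.6224*k^3 - 10.2184*k^2 + 14.4824*k + 7.5576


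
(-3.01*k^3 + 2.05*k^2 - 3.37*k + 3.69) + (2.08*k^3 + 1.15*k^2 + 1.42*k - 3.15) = -0.93*k^3 + 3.2*k^2 - 1.95*k + 0.54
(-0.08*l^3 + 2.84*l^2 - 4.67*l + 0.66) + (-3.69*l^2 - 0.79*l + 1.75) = -0.08*l^3 - 0.85*l^2 - 5.46*l + 2.41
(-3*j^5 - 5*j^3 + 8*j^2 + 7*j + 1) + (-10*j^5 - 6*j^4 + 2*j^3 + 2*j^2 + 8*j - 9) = -13*j^5 - 6*j^4 - 3*j^3 + 10*j^2 + 15*j - 8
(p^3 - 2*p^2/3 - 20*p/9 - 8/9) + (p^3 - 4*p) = 2*p^3 - 2*p^2/3 - 56*p/9 - 8/9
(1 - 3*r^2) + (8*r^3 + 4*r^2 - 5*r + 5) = 8*r^3 + r^2 - 5*r + 6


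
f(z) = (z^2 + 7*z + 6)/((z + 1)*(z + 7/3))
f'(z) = (2*z + 7)/((z + 1)*(z + 7/3)) - (z^2 + 7*z + 6)/((z + 1)*(z + 7/3)^2) - (z^2 + 7*z + 6)/((z + 1)^2*(z + 7/3)) = -33/(9*z^2 + 42*z + 49)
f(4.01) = 1.58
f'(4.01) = -0.09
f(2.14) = 1.82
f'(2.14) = -0.18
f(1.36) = 1.99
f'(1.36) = -0.27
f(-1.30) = 4.55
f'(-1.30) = -3.43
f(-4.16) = -1.01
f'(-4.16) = -1.10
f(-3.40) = -2.44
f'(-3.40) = -3.22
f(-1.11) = 4.00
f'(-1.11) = -2.45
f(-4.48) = -0.71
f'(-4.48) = -0.80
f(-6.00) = 0.00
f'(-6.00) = -0.27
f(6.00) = 1.44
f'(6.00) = -0.05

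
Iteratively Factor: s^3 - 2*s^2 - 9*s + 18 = (s - 3)*(s^2 + s - 6) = (s - 3)*(s - 2)*(s + 3)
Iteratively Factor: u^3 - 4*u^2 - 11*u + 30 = (u - 2)*(u^2 - 2*u - 15) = (u - 5)*(u - 2)*(u + 3)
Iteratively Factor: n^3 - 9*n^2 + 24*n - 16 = (n - 4)*(n^2 - 5*n + 4) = (n - 4)*(n - 1)*(n - 4)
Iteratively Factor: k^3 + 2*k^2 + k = (k + 1)*(k^2 + k) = k*(k + 1)*(k + 1)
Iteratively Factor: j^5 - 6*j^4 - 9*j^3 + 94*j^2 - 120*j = (j - 3)*(j^4 - 3*j^3 - 18*j^2 + 40*j) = (j - 5)*(j - 3)*(j^3 + 2*j^2 - 8*j) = (j - 5)*(j - 3)*(j - 2)*(j^2 + 4*j) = (j - 5)*(j - 3)*(j - 2)*(j + 4)*(j)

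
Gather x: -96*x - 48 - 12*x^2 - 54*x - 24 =-12*x^2 - 150*x - 72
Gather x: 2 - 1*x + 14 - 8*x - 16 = -9*x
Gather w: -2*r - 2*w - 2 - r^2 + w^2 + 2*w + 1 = -r^2 - 2*r + w^2 - 1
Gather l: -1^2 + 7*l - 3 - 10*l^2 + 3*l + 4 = -10*l^2 + 10*l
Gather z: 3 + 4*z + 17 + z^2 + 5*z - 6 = z^2 + 9*z + 14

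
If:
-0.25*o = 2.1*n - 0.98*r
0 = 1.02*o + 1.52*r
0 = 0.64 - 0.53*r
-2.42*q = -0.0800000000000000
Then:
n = 0.78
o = -1.80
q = 0.03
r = 1.21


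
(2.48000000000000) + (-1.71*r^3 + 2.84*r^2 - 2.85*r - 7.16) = -1.71*r^3 + 2.84*r^2 - 2.85*r - 4.68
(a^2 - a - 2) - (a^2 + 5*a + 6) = -6*a - 8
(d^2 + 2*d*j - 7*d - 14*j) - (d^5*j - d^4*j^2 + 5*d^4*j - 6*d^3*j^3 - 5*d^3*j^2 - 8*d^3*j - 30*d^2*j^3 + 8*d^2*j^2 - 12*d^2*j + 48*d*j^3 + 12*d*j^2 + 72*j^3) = -d^5*j + d^4*j^2 - 5*d^4*j + 6*d^3*j^3 + 5*d^3*j^2 + 8*d^3*j + 30*d^2*j^3 - 8*d^2*j^2 + 12*d^2*j + d^2 - 48*d*j^3 - 12*d*j^2 + 2*d*j - 7*d - 72*j^3 - 14*j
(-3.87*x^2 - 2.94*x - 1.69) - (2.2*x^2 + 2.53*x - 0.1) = -6.07*x^2 - 5.47*x - 1.59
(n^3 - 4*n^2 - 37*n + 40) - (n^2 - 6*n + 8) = n^3 - 5*n^2 - 31*n + 32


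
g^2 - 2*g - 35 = (g - 7)*(g + 5)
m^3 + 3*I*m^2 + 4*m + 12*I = (m - 2*I)*(m + 2*I)*(m + 3*I)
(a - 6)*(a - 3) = a^2 - 9*a + 18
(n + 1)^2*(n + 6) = n^3 + 8*n^2 + 13*n + 6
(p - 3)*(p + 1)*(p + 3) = p^3 + p^2 - 9*p - 9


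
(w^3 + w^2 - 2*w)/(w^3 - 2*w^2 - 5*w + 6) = w/(w - 3)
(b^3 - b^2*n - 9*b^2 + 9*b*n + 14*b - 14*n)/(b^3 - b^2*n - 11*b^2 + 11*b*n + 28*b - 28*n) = (b - 2)/(b - 4)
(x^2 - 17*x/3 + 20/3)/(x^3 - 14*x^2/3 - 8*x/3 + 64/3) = (3*x - 5)/(3*x^2 - 2*x - 16)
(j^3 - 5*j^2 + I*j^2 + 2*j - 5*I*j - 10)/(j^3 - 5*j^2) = 1 + I/j + 2/j^2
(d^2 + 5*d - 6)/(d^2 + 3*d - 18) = (d - 1)/(d - 3)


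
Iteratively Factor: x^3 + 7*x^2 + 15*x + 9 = (x + 3)*(x^2 + 4*x + 3) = (x + 1)*(x + 3)*(x + 3)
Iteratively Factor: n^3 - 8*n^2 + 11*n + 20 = (n - 4)*(n^2 - 4*n - 5) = (n - 5)*(n - 4)*(n + 1)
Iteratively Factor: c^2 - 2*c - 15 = (c + 3)*(c - 5)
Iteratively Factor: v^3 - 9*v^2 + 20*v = (v - 4)*(v^2 - 5*v) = v*(v - 4)*(v - 5)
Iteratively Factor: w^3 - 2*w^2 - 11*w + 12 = (w + 3)*(w^2 - 5*w + 4) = (w - 4)*(w + 3)*(w - 1)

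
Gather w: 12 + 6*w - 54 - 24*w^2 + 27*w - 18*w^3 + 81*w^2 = -18*w^3 + 57*w^2 + 33*w - 42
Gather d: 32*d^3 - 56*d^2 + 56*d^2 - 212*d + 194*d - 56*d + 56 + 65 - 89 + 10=32*d^3 - 74*d + 42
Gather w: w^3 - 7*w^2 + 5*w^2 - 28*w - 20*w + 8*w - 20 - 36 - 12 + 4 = w^3 - 2*w^2 - 40*w - 64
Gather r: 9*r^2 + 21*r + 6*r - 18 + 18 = 9*r^2 + 27*r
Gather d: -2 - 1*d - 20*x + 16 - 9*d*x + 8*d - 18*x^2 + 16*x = d*(7 - 9*x) - 18*x^2 - 4*x + 14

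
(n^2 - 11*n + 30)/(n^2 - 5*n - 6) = (n - 5)/(n + 1)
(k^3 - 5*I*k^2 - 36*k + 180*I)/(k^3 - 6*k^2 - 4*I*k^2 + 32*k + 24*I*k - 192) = (k^2 + k*(6 - 5*I) - 30*I)/(k^2 - 4*I*k + 32)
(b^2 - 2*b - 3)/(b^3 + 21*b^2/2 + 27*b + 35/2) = 2*(b - 3)/(2*b^2 + 19*b + 35)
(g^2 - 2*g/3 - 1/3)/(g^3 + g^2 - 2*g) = (g + 1/3)/(g*(g + 2))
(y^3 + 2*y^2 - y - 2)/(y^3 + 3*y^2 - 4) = (y + 1)/(y + 2)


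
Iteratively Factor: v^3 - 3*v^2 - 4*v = (v + 1)*(v^2 - 4*v) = (v - 4)*(v + 1)*(v)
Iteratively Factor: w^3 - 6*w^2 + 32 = (w + 2)*(w^2 - 8*w + 16) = (w - 4)*(w + 2)*(w - 4)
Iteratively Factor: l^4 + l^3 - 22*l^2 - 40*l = (l)*(l^3 + l^2 - 22*l - 40) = l*(l + 4)*(l^2 - 3*l - 10) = l*(l - 5)*(l + 4)*(l + 2)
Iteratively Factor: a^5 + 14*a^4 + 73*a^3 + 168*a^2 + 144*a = (a + 4)*(a^4 + 10*a^3 + 33*a^2 + 36*a) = a*(a + 4)*(a^3 + 10*a^2 + 33*a + 36) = a*(a + 4)^2*(a^2 + 6*a + 9) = a*(a + 3)*(a + 4)^2*(a + 3)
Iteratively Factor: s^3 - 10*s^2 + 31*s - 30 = (s - 5)*(s^2 - 5*s + 6) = (s - 5)*(s - 3)*(s - 2)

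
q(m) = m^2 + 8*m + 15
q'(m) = 2*m + 8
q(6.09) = 100.81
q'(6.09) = 20.18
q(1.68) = 31.26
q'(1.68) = 11.36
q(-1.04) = 7.76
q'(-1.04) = 5.92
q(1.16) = 25.63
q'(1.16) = 10.32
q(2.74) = 44.43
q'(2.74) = 13.48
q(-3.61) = -0.85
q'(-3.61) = 0.78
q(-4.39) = -0.85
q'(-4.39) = -0.78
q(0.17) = 16.39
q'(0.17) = 8.34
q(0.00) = 15.00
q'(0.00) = 8.00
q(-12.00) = 63.00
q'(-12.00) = -16.00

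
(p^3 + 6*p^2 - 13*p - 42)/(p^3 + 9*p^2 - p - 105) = (p + 2)/(p + 5)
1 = 1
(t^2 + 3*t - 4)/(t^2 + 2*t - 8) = (t - 1)/(t - 2)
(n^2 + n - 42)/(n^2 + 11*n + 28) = (n - 6)/(n + 4)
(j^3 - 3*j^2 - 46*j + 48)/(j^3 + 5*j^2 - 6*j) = (j - 8)/j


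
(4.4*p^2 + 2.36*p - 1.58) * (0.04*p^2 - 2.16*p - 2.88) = 0.176*p^4 - 9.4096*p^3 - 17.8328*p^2 - 3.384*p + 4.5504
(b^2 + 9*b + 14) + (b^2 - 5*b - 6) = 2*b^2 + 4*b + 8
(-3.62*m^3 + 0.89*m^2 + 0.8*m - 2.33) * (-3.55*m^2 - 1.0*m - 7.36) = 12.851*m^5 + 0.4605*m^4 + 22.9132*m^3 + 0.921099999999999*m^2 - 3.558*m + 17.1488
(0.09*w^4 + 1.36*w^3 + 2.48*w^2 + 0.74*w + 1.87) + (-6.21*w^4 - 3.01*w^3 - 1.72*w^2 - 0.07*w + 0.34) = -6.12*w^4 - 1.65*w^3 + 0.76*w^2 + 0.67*w + 2.21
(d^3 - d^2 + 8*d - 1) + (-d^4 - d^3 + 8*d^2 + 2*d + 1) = -d^4 + 7*d^2 + 10*d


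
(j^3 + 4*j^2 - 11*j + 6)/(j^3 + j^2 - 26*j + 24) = (j - 1)/(j - 4)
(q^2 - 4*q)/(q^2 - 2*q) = (q - 4)/(q - 2)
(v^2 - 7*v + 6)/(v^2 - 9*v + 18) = (v - 1)/(v - 3)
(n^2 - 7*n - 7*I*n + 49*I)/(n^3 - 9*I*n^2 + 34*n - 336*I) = (n - 7)/(n^2 - 2*I*n + 48)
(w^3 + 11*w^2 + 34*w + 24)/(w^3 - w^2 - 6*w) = (w^3 + 11*w^2 + 34*w + 24)/(w*(w^2 - w - 6))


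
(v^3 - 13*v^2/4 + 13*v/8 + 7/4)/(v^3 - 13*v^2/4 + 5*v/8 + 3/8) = (8*v^3 - 26*v^2 + 13*v + 14)/(8*v^3 - 26*v^2 + 5*v + 3)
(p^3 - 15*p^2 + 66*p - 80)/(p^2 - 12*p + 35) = (p^2 - 10*p + 16)/(p - 7)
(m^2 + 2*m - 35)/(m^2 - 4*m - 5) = (m + 7)/(m + 1)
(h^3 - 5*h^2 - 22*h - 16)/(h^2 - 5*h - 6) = (h^2 - 6*h - 16)/(h - 6)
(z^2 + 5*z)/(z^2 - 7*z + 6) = z*(z + 5)/(z^2 - 7*z + 6)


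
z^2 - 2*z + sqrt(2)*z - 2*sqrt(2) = (z - 2)*(z + sqrt(2))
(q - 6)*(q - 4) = q^2 - 10*q + 24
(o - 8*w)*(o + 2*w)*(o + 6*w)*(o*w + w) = o^4*w + o^3*w - 52*o^2*w^3 - 96*o*w^4 - 52*o*w^3 - 96*w^4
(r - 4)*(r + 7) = r^2 + 3*r - 28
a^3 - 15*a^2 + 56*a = a*(a - 8)*(a - 7)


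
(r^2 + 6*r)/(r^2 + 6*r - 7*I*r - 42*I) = r/(r - 7*I)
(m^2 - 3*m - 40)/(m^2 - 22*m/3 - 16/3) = 3*(m + 5)/(3*m + 2)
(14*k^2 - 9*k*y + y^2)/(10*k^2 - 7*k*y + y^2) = (-7*k + y)/(-5*k + y)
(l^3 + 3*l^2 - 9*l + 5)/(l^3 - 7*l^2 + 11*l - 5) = (l + 5)/(l - 5)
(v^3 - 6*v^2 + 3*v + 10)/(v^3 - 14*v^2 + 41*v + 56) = (v^2 - 7*v + 10)/(v^2 - 15*v + 56)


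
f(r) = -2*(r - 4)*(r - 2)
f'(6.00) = -12.00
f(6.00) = -16.00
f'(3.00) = 0.00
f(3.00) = 2.00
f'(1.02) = 7.92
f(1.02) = -5.84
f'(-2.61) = 22.44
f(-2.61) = -60.94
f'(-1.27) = 17.08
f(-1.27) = -34.47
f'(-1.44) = 17.76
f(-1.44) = -37.43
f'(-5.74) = 34.96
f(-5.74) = -150.78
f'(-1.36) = 17.44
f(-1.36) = -36.02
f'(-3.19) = 24.76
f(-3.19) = -74.63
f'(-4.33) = 29.32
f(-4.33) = -105.46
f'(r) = 12 - 4*r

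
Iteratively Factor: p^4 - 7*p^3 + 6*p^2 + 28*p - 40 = (p - 5)*(p^3 - 2*p^2 - 4*p + 8) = (p - 5)*(p + 2)*(p^2 - 4*p + 4) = (p - 5)*(p - 2)*(p + 2)*(p - 2)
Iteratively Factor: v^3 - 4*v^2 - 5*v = (v + 1)*(v^2 - 5*v) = (v - 5)*(v + 1)*(v)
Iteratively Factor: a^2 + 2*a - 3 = (a - 1)*(a + 3)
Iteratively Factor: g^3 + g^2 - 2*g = (g - 1)*(g^2 + 2*g) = (g - 1)*(g + 2)*(g)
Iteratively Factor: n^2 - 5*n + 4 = (n - 1)*(n - 4)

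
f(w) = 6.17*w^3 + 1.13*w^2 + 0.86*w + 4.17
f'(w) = 18.51*w^2 + 2.26*w + 0.86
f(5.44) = 1035.59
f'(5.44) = 560.93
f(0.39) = 5.04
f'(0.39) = 4.56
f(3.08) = 197.81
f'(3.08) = 183.41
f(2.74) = 141.93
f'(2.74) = 146.02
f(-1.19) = -5.65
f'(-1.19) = 24.38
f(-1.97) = -40.31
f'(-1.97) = 68.24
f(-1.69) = -23.84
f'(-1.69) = 49.91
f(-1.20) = -5.90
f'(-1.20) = 24.80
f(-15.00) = -20578.23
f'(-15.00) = 4131.71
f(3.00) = 183.51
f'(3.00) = 174.23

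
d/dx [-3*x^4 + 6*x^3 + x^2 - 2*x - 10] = -12*x^3 + 18*x^2 + 2*x - 2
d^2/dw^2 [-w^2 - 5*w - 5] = -2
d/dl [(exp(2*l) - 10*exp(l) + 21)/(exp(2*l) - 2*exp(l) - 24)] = (8*exp(2*l) - 90*exp(l) + 282)*exp(l)/(exp(4*l) - 4*exp(3*l) - 44*exp(2*l) + 96*exp(l) + 576)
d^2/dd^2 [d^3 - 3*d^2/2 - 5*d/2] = 6*d - 3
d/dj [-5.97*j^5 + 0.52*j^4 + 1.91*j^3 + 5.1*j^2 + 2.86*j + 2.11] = -29.85*j^4 + 2.08*j^3 + 5.73*j^2 + 10.2*j + 2.86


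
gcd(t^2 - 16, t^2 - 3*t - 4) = t - 4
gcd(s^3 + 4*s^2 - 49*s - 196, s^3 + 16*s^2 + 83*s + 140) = s^2 + 11*s + 28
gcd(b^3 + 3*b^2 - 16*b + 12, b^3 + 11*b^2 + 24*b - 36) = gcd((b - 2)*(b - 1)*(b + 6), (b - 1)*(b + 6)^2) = b^2 + 5*b - 6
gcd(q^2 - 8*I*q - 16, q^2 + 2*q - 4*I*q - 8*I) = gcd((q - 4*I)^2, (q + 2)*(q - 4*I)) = q - 4*I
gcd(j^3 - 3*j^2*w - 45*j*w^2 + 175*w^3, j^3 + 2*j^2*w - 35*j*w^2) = -j^2 - 2*j*w + 35*w^2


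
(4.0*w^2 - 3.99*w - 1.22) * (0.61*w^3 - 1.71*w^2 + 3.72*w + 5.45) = 2.44*w^5 - 9.2739*w^4 + 20.9587*w^3 + 9.0434*w^2 - 26.2839*w - 6.649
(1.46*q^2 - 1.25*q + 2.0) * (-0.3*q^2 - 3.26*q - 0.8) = -0.438*q^4 - 4.3846*q^3 + 2.307*q^2 - 5.52*q - 1.6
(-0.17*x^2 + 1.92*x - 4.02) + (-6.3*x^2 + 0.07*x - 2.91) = -6.47*x^2 + 1.99*x - 6.93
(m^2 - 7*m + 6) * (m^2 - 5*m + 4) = m^4 - 12*m^3 + 45*m^2 - 58*m + 24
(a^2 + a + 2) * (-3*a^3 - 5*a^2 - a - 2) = -3*a^5 - 8*a^4 - 12*a^3 - 13*a^2 - 4*a - 4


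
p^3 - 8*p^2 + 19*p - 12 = (p - 4)*(p - 3)*(p - 1)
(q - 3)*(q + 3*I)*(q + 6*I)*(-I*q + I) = -I*q^4 + 9*q^3 + 4*I*q^3 - 36*q^2 + 15*I*q^2 + 27*q - 72*I*q + 54*I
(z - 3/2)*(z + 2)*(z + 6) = z^3 + 13*z^2/2 - 18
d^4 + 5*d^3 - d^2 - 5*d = d*(d - 1)*(d + 1)*(d + 5)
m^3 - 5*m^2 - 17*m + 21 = (m - 7)*(m - 1)*(m + 3)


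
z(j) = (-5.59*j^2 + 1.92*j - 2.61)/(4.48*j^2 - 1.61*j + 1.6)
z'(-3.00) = -0.01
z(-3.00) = -1.26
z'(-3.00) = -0.01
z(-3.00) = -1.26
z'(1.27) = 0.14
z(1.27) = -1.35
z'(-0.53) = -0.29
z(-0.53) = -1.40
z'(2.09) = 0.04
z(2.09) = -1.29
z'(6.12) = 0.00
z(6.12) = -1.26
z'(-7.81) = -0.00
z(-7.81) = -1.25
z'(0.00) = -0.44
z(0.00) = -1.63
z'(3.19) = 0.01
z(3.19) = -1.27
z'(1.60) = 0.08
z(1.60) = -1.32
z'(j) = (1.61 - 8.96*j)*(-5.59*j^2 + 1.92*j - 2.61)/(4.48*j^2 - 1.61*j + 1.6)^2 + (1.92 - 11.18*j)/(4.48*j^2 - 1.61*j + 1.6)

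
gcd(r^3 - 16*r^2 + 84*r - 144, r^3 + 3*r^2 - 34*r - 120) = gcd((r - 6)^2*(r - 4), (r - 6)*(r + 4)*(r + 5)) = r - 6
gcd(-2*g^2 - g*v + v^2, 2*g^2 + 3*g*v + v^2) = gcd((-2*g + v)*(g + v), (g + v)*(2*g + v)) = g + v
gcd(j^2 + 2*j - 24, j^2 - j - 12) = j - 4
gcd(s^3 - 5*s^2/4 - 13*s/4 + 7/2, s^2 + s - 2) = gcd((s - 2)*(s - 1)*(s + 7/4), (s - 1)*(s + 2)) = s - 1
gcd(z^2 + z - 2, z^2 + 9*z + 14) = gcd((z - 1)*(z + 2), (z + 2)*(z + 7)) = z + 2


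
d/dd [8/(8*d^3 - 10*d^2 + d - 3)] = 8*(-24*d^2 + 20*d - 1)/(8*d^3 - 10*d^2 + d - 3)^2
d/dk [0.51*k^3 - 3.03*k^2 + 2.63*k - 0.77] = 1.53*k^2 - 6.06*k + 2.63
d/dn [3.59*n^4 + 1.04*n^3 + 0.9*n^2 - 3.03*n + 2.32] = 14.36*n^3 + 3.12*n^2 + 1.8*n - 3.03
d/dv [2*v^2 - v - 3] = 4*v - 1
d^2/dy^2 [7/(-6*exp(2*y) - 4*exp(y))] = 7*(-4*(3*exp(y) + 1)^2 + (3*exp(y) + 2)*(6*exp(y) + 1))*exp(-y)/(3*exp(y) + 2)^3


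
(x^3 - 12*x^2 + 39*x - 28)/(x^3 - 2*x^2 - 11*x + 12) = (x - 7)/(x + 3)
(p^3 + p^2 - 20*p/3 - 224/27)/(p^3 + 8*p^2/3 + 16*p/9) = (3*p^2 - p - 56/3)/(p*(3*p + 4))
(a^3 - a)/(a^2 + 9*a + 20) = (a^3 - a)/(a^2 + 9*a + 20)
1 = 1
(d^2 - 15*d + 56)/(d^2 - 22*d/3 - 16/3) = 3*(d - 7)/(3*d + 2)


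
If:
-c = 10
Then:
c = -10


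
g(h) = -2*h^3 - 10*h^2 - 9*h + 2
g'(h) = -6*h^2 - 20*h - 9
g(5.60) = -713.23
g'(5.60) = -309.16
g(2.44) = -108.55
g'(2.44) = -93.52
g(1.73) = -53.85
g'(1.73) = -61.56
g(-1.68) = -1.62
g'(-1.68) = 7.67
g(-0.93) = 3.33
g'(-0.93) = 4.41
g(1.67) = -50.23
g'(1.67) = -59.13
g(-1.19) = 1.92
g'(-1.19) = 6.30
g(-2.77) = -7.29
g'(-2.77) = 0.36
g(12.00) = -5002.00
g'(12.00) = -1113.00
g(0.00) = 2.00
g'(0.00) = -9.00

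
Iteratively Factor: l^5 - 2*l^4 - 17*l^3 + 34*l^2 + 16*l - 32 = (l - 1)*(l^4 - l^3 - 18*l^2 + 16*l + 32) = (l - 2)*(l - 1)*(l^3 + l^2 - 16*l - 16) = (l - 2)*(l - 1)*(l + 4)*(l^2 - 3*l - 4) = (l - 2)*(l - 1)*(l + 1)*(l + 4)*(l - 4)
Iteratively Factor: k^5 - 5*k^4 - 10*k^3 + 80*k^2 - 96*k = (k)*(k^4 - 5*k^3 - 10*k^2 + 80*k - 96) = k*(k + 4)*(k^3 - 9*k^2 + 26*k - 24) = k*(k - 2)*(k + 4)*(k^2 - 7*k + 12) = k*(k - 3)*(k - 2)*(k + 4)*(k - 4)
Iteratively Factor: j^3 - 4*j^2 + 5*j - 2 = (j - 1)*(j^2 - 3*j + 2) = (j - 1)^2*(j - 2)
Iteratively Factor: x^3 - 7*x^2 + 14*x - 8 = (x - 2)*(x^2 - 5*x + 4) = (x - 4)*(x - 2)*(x - 1)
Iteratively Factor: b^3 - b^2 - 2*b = (b - 2)*(b^2 + b) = (b - 2)*(b + 1)*(b)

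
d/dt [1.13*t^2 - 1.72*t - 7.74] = 2.26*t - 1.72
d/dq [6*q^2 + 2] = 12*q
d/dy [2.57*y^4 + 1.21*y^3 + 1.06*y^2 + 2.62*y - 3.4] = 10.28*y^3 + 3.63*y^2 + 2.12*y + 2.62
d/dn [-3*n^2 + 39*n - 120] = 39 - 6*n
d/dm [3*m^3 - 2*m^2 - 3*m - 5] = 9*m^2 - 4*m - 3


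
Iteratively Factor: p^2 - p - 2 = (p + 1)*(p - 2)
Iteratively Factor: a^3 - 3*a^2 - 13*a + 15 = (a + 3)*(a^2 - 6*a + 5) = (a - 5)*(a + 3)*(a - 1)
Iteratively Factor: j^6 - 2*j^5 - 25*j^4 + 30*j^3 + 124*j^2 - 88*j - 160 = (j - 2)*(j^5 - 25*j^3 - 20*j^2 + 84*j + 80) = (j - 2)^2*(j^4 + 2*j^3 - 21*j^2 - 62*j - 40) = (j - 2)^2*(j + 2)*(j^3 - 21*j - 20) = (j - 2)^2*(j + 1)*(j + 2)*(j^2 - j - 20) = (j - 2)^2*(j + 1)*(j + 2)*(j + 4)*(j - 5)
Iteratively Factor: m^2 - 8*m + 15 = (m - 3)*(m - 5)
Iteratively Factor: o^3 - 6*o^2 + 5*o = (o - 5)*(o^2 - o) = o*(o - 5)*(o - 1)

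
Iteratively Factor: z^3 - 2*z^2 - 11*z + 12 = (z + 3)*(z^2 - 5*z + 4) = (z - 4)*(z + 3)*(z - 1)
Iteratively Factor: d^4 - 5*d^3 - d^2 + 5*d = (d - 1)*(d^3 - 4*d^2 - 5*d) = (d - 5)*(d - 1)*(d^2 + d) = (d - 5)*(d - 1)*(d + 1)*(d)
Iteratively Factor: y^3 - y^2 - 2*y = (y - 2)*(y^2 + y) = y*(y - 2)*(y + 1)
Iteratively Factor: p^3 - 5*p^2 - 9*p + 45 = (p - 3)*(p^2 - 2*p - 15) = (p - 3)*(p + 3)*(p - 5)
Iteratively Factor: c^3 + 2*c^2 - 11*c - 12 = (c - 3)*(c^2 + 5*c + 4) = (c - 3)*(c + 4)*(c + 1)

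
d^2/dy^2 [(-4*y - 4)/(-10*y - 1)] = 720/(10*y + 1)^3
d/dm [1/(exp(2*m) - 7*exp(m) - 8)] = (7 - 2*exp(m))*exp(m)/(-exp(2*m) + 7*exp(m) + 8)^2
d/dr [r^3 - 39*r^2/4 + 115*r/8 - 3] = 3*r^2 - 39*r/2 + 115/8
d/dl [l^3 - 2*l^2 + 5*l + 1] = 3*l^2 - 4*l + 5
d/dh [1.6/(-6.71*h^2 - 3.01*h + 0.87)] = (21.472*h + 4.816)/(6.71*h^2 + 3.01*h - 0.87)^2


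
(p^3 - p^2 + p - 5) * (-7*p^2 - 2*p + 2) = -7*p^5 + 5*p^4 - 3*p^3 + 31*p^2 + 12*p - 10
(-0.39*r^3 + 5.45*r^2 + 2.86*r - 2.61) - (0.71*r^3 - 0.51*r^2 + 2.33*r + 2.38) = -1.1*r^3 + 5.96*r^2 + 0.53*r - 4.99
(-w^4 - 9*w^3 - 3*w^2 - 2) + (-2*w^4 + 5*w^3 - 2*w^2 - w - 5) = -3*w^4 - 4*w^3 - 5*w^2 - w - 7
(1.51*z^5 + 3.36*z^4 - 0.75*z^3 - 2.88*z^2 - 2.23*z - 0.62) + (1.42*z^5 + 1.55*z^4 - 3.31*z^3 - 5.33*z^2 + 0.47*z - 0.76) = 2.93*z^5 + 4.91*z^4 - 4.06*z^3 - 8.21*z^2 - 1.76*z - 1.38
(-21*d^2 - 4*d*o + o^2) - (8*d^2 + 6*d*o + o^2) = -29*d^2 - 10*d*o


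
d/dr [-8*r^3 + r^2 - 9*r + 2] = -24*r^2 + 2*r - 9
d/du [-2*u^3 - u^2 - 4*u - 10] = -6*u^2 - 2*u - 4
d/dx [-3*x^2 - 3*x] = -6*x - 3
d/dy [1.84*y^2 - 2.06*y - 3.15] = 3.68*y - 2.06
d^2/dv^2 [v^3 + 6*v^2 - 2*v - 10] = 6*v + 12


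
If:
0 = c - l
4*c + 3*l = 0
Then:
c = 0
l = 0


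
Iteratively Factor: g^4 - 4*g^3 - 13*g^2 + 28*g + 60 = (g + 2)*(g^3 - 6*g^2 - g + 30) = (g - 5)*(g + 2)*(g^2 - g - 6) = (g - 5)*(g - 3)*(g + 2)*(g + 2)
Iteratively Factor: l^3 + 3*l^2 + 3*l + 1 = (l + 1)*(l^2 + 2*l + 1) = (l + 1)^2*(l + 1)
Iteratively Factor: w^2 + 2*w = (w + 2)*(w)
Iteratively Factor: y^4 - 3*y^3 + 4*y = (y - 2)*(y^3 - y^2 - 2*y) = (y - 2)^2*(y^2 + y) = (y - 2)^2*(y + 1)*(y)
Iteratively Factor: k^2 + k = (k + 1)*(k)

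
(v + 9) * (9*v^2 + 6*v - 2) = 9*v^3 + 87*v^2 + 52*v - 18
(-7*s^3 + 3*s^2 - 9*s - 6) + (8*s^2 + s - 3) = -7*s^3 + 11*s^2 - 8*s - 9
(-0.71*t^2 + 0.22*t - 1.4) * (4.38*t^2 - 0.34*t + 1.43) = -3.1098*t^4 + 1.205*t^3 - 7.2221*t^2 + 0.7906*t - 2.002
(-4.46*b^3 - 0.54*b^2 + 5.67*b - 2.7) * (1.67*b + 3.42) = -7.4482*b^4 - 16.155*b^3 + 7.6221*b^2 + 14.8824*b - 9.234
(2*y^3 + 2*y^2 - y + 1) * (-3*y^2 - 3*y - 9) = -6*y^5 - 12*y^4 - 21*y^3 - 18*y^2 + 6*y - 9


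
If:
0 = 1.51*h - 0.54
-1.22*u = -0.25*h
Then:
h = 0.36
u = 0.07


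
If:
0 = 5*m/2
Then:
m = 0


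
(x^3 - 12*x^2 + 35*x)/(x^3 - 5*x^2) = (x - 7)/x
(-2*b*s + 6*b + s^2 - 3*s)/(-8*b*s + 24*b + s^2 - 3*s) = (-2*b + s)/(-8*b + s)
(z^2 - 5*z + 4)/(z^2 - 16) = (z - 1)/(z + 4)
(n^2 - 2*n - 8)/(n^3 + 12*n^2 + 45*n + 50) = (n - 4)/(n^2 + 10*n + 25)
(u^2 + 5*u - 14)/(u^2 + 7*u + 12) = (u^2 + 5*u - 14)/(u^2 + 7*u + 12)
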